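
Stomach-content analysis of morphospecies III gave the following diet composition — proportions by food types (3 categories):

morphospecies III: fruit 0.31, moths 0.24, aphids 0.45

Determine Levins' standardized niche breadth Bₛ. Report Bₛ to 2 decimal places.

Σpᵢ² = 0.31² + 0.24² + 0.45² = 0.0961 + 0.0576 + 0.2025 = 0.3562
B = 1 / 0.3562 = 2.8074
Bₛ = (B − 1)/(n − 1) = (2.8074 − 1)/(3 − 1) = 1.8074/2 = 0.9037

0.90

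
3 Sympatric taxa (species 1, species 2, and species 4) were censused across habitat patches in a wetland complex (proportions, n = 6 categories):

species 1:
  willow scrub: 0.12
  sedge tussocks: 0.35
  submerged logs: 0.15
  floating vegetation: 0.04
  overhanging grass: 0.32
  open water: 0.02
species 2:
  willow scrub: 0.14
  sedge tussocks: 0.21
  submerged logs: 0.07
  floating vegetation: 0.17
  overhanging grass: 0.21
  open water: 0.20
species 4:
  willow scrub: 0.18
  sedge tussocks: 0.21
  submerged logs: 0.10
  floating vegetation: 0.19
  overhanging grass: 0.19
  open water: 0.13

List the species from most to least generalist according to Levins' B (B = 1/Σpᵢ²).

species 4 > species 2 > species 1

Σp_1ᵢ² = 0.12² + 0.35² + 0.15² + 0.04² + 0.32² + 0.02² = 0.0144 + 0.1225 + 0.0225 + 0.0016 + 0.1024 + 0.0004 = 0.2638
B_1 = 1 / 0.2638 = 3.7908
Σp_2ᵢ² = 0.14² + 0.21² + 0.07² + 0.17² + 0.21² + 0.20² = 0.0196 + 0.0441 + 0.0049 + 0.0289 + 0.0441 + 0.0400 = 0.1816
B_2 = 1 / 0.1816 = 5.5066
Σp_4ᵢ² = 0.18² + 0.21² + 0.10² + 0.19² + 0.19² + 0.13² = 0.0324 + 0.0441 + 0.0100 + 0.0361 + 0.0361 + 0.0169 = 0.1756
B_4 = 1 / 0.1756 = 5.6948
Ranking by B (broadest → narrowest): species 4 (5.69) > species 2 (5.51) > species 1 (3.79)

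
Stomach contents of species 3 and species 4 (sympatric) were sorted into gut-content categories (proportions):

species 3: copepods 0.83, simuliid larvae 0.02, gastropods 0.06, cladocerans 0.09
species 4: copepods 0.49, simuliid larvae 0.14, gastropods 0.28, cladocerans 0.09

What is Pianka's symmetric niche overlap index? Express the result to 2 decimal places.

Σ p₁ᵢp₂ᵢ = 0.4067 + 0.0028 + 0.0168 + 0.0081 = 0.4344
Σp_1ᵢ² = 0.83² + 0.02² + 0.06² + 0.09² = 0.6889 + 0.0004 + 0.0036 + 0.0081 = 0.7010
Σp_2ᵢ² = 0.49² + 0.14² + 0.28² + 0.09² = 0.2401 + 0.0196 + 0.0784 + 0.0081 = 0.3462
O = 0.4344 / √(0.7010 × 0.3462) = 0.4344 / 0.49263 = 0.8818

0.88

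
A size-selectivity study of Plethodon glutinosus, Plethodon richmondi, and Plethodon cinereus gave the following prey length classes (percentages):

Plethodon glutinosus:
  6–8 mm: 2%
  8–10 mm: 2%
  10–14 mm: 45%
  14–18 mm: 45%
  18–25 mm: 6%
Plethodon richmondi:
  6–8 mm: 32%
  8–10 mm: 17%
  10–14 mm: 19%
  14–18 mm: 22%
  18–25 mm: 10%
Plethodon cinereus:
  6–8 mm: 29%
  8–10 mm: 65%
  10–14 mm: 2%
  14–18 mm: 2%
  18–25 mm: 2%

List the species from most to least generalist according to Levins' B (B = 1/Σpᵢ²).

Convert percentages to proportions (divide by 100).
Σp_glutᵢ² = 0.02² + 0.02² + 0.45² + 0.45² + 0.06² = 0.0004 + 0.0004 + 0.2025 + 0.2025 + 0.0036 = 0.4094
B_glut = 1 / 0.4094 = 2.4426
Σp_richᵢ² = 0.32² + 0.17² + 0.19² + 0.22² + 0.10² = 0.1024 + 0.0289 + 0.0361 + 0.0484 + 0.0100 = 0.2258
B_rich = 1 / 0.2258 = 4.4287
Σp_cineᵢ² = 0.29² + 0.65² + 0.02² + 0.02² + 0.02² = 0.0841 + 0.4225 + 0.0004 + 0.0004 + 0.0004 = 0.5078
B_cine = 1 / 0.5078 = 1.9693
Ranking by B (broadest → narrowest): Plethodon richmondi (4.43) > Plethodon glutinosus (2.44) > Plethodon cinereus (1.97)

Plethodon richmondi > Plethodon glutinosus > Plethodon cinereus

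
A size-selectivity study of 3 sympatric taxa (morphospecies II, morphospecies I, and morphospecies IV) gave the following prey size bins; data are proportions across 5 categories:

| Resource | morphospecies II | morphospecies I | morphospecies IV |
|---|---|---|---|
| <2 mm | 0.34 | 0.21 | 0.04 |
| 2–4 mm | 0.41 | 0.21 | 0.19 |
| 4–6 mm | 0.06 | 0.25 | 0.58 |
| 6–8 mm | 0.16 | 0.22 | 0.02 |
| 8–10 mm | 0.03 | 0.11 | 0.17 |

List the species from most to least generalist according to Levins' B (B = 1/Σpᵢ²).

Σp_IIᵢ² = 0.34² + 0.41² + 0.06² + 0.16² + 0.03² = 0.1156 + 0.1681 + 0.0036 + 0.0256 + 0.0009 = 0.3138
B_II = 1 / 0.3138 = 3.1867
Σp_Iᵢ² = 0.21² + 0.21² + 0.25² + 0.22² + 0.11² = 0.0441 + 0.0441 + 0.0625 + 0.0484 + 0.0121 = 0.2112
B_I = 1 / 0.2112 = 4.7348
Σp_IVᵢ² = 0.04² + 0.19² + 0.58² + 0.02² + 0.17² = 0.0016 + 0.0361 + 0.3364 + 0.0004 + 0.0289 = 0.4034
B_IV = 1 / 0.4034 = 2.4789
Ranking by B (broadest → narrowest): morphospecies I (4.73) > morphospecies II (3.19) > morphospecies IV (2.48)

morphospecies I > morphospecies II > morphospecies IV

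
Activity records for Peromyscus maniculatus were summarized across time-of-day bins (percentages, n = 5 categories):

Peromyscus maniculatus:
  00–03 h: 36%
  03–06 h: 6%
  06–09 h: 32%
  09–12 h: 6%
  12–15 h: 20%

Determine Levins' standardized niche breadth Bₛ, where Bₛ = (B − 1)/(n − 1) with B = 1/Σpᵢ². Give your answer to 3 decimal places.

Convert percentages to proportions (divide by 100).
Σpᵢ² = 0.36² + 0.06² + 0.32² + 0.06² + 0.20² = 0.1296 + 0.0036 + 0.1024 + 0.0036 + 0.0400 = 0.2792
B = 1 / 0.2792 = 3.58166
Bₛ = (B − 1)/(n − 1) = (3.58166 − 1)/(5 − 1) = 2.58166/4 = 0.64542

0.645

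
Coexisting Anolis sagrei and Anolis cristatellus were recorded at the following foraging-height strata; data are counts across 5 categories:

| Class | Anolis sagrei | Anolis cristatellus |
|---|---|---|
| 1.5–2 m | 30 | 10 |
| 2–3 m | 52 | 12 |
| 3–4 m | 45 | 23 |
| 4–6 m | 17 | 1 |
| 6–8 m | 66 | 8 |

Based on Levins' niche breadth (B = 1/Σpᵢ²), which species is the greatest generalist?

Proportions for Anolis sagrei (n=210): 30/210=0.1429, 52/210=0.2476, 45/210=0.2143, 17/210=0.0810, 66/210=0.3143
Proportions for Anolis cristatellus (n=54): 10/54=0.1852, 12/54=0.2222, 23/54=0.4259, 1/54=0.0185, 8/54=0.1481
Σp_sagrᵢ² = 0.1429² + 0.2476² + 0.2143² + 0.0810² + 0.3143² = 0.020420 + 0.061306 + 0.045924 + 0.006561 + 0.098784 = 0.232995
B_sagr = 1 / 0.232995 = 4.2919
Σp_crisᵢ² = 0.1852² + 0.2222² + 0.4259² + 0.0185² + 0.1481² = 0.034299 + 0.049373 + 0.181391 + 0.000342 + 0.021934 = 0.287339
B_cris = 1 / 0.287339 = 3.4802
Highest B → broadest niche (most generalist): Anolis sagrei (B = 4.29).

Anolis sagrei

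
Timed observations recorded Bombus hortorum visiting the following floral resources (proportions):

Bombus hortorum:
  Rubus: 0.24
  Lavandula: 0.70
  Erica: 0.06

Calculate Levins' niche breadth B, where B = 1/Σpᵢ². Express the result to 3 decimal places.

1.814

Σpᵢ² = 0.24² + 0.70² + 0.06² = 0.0576 + 0.4900 + 0.0036 = 0.5512
B = 1 / 0.5512 = 1.81422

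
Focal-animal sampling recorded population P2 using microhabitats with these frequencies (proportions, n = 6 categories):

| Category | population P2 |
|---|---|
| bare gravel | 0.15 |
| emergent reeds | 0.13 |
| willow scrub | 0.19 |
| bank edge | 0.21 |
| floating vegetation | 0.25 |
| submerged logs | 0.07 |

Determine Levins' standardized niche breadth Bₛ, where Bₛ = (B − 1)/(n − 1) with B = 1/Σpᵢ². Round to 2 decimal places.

Σpᵢ² = 0.15² + 0.13² + 0.19² + 0.21² + 0.25² + 0.07² = 0.0225 + 0.0169 + 0.0361 + 0.0441 + 0.0625 + 0.0049 = 0.1870
B = 1 / 0.1870 = 5.3476
Bₛ = (B − 1)/(n − 1) = (5.3476 − 1)/(6 − 1) = 4.3476/5 = 0.8695

0.87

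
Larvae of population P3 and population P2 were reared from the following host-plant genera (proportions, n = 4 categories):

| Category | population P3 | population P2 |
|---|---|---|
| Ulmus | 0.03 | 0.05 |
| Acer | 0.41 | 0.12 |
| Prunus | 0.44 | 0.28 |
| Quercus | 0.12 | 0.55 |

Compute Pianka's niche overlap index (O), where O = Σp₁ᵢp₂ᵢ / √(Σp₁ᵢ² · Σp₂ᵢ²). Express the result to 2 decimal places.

0.62

Σ p₁ᵢp₂ᵢ = 0.0015 + 0.0492 + 0.1232 + 0.0660 = 0.2399
Σp_1ᵢ² = 0.03² + 0.41² + 0.44² + 0.12² = 0.0009 + 0.1681 + 0.1936 + 0.0144 = 0.3770
Σp_2ᵢ² = 0.05² + 0.12² + 0.28² + 0.55² = 0.0025 + 0.0144 + 0.0784 + 0.3025 = 0.3978
O = 0.2399 / √(0.3770 × 0.3978) = 0.2399 / 0.38726 = 0.6195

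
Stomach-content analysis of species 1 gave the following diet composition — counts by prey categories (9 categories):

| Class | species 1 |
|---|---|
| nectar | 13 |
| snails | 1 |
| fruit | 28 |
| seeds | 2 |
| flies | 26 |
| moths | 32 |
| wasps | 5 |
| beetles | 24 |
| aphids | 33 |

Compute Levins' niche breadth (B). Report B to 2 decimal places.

6.19

Proportions for species 1 (n=164): 13/164=0.0793, 1/164=0.0061, 28/164=0.1707, 2/164=0.0122, 26/164=0.1585, 32/164=0.1951, 5/164=0.0305, 24/164=0.1463, 33/164=0.2012
Σpᵢ² = 0.0793² + 0.0061² + 0.1707² + 0.0122² + 0.1585² + 0.1951² + 0.0305² + 0.1463² + 0.2012² = 0.006288 + 0.000037 + 0.029138 + 0.000149 + 0.025122 + 0.038064 + 0.000930 + 0.021404 + 0.040481 = 0.161613
B = 1 / 0.161613 = 6.1876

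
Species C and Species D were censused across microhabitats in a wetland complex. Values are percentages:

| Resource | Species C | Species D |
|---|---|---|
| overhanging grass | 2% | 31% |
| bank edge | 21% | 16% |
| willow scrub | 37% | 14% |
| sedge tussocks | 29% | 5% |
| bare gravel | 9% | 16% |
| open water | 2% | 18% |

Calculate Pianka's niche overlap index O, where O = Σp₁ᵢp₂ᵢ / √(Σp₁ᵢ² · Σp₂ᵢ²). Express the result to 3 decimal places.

Convert percentages to proportions (divide by 100).
Σ p₁ᵢp₂ᵢ = 0.0062 + 0.0336 + 0.0518 + 0.0145 + 0.0144 + 0.0036 = 0.1241
Σp_1ᵢ² = 0.02² + 0.21² + 0.37² + 0.29² + 0.09² + 0.02² = 0.0004 + 0.0441 + 0.1369 + 0.0841 + 0.0081 + 0.0004 = 0.2740
Σp_2ᵢ² = 0.31² + 0.16² + 0.14² + 0.05² + 0.16² + 0.18² = 0.0961 + 0.0256 + 0.0196 + 0.0025 + 0.0256 + 0.0324 = 0.2018
O = 0.1241 / √(0.2740 × 0.2018) = 0.1241 / 0.235145 = 0.52776

0.528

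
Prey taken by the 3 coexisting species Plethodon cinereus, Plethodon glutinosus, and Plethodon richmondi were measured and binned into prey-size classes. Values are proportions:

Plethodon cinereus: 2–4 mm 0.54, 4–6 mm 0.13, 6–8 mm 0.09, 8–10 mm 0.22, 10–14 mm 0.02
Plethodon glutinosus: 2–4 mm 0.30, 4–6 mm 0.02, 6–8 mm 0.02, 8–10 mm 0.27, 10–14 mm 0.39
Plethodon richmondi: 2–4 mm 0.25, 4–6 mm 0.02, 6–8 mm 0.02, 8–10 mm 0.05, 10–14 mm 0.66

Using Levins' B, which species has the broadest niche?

Plethodon glutinosus

Σp_cineᵢ² = 0.54² + 0.13² + 0.09² + 0.22² + 0.02² = 0.2916 + 0.0169 + 0.0081 + 0.0484 + 0.0004 = 0.3654
B_cine = 1 / 0.3654 = 2.7367
Σp_glutᵢ² = 0.30² + 0.02² + 0.02² + 0.27² + 0.39² = 0.0900 + 0.0004 + 0.0004 + 0.0729 + 0.1521 = 0.3158
B_glut = 1 / 0.3158 = 3.1666
Σp_richᵢ² = 0.25² + 0.02² + 0.02² + 0.05² + 0.66² = 0.0625 + 0.0004 + 0.0004 + 0.0025 + 0.4356 = 0.5014
B_rich = 1 / 0.5014 = 1.9944
Highest B → broadest niche (most generalist): Plethodon glutinosus (B = 3.17).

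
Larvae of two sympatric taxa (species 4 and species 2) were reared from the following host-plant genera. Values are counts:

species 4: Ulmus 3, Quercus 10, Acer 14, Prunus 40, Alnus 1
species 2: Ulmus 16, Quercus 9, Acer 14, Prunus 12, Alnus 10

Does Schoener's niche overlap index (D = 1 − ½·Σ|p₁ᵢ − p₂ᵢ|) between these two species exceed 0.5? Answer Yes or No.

Proportions for species 4 (n=68): 3/68=0.0441, 10/68=0.1471, 14/68=0.2059, 40/68=0.5882, 1/68=0.0147
Proportions for species 2 (n=61): 16/61=0.2623, 9/61=0.1475, 14/61=0.2295, 12/61=0.1967, 10/61=0.1639
Σ|p₁ᵢ − p₂ᵢ| = 0.2182 + 0.0004 + 0.0236 + 0.3915 + 0.1492 = 0.7829
D = 1 − ½ × 0.7829 = 1 − 0.39145 = 0.60855
D = 0.60855 > 0.5 → Yes.

Yes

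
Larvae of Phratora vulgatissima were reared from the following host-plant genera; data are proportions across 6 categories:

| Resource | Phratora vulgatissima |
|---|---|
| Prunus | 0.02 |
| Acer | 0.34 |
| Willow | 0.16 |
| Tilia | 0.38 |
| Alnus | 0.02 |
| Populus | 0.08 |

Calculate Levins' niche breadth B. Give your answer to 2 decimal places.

3.42

Σpᵢ² = 0.02² + 0.34² + 0.16² + 0.38² + 0.02² + 0.08² = 0.0004 + 0.1156 + 0.0256 + 0.1444 + 0.0004 + 0.0064 = 0.2928
B = 1 / 0.2928 = 3.4153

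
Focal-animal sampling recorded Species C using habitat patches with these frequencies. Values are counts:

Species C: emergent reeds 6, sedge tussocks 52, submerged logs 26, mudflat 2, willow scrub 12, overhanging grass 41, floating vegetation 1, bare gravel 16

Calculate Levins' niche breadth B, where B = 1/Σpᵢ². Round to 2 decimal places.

4.42

Proportions for Species C (n=156): 6/156=0.0385, 52/156=0.3333, 26/156=0.1667, 2/156=0.0128, 12/156=0.0769, 41/156=0.2628, 1/156=0.0064, 16/156=0.1026
Σpᵢ² = 0.0385² + 0.3333² + 0.1667² + 0.0128² + 0.0769² + 0.2628² + 0.0064² + 0.1026² = 0.001482 + 0.111089 + 0.027789 + 0.000164 + 0.005914 + 0.069064 + 0.000041 + 0.010527 = 0.226070
B = 1 / 0.226070 = 4.4234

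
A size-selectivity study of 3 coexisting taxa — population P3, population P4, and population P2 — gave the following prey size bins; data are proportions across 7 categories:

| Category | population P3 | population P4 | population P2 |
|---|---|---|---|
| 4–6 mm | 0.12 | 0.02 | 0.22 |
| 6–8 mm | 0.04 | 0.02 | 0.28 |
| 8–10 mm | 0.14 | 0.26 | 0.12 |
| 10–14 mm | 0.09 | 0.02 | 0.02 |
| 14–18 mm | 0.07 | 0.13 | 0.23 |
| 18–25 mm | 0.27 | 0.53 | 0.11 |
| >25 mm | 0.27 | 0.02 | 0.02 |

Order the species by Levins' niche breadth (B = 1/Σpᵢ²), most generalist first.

Σp_P3ᵢ² = 0.12² + 0.04² + 0.14² + 0.09² + 0.07² + 0.27² + 0.27² = 0.0144 + 0.0016 + 0.0196 + 0.0081 + 0.0049 + 0.0729 + 0.0729 = 0.1944
B_P3 = 1 / 0.1944 = 5.1440
Σp_P4ᵢ² = 0.02² + 0.02² + 0.26² + 0.02² + 0.13² + 0.53² + 0.02² = 0.0004 + 0.0004 + 0.0676 + 0.0004 + 0.0169 + 0.2809 + 0.0004 = 0.3670
B_P4 = 1 / 0.3670 = 2.7248
Σp_P2ᵢ² = 0.22² + 0.28² + 0.12² + 0.02² + 0.23² + 0.11² + 0.02² = 0.0484 + 0.0784 + 0.0144 + 0.0004 + 0.0529 + 0.0121 + 0.0004 = 0.2070
B_P2 = 1 / 0.2070 = 4.8309
Ranking by B (broadest → narrowest): population P3 (5.14) > population P2 (4.83) > population P4 (2.72)

population P3 > population P2 > population P4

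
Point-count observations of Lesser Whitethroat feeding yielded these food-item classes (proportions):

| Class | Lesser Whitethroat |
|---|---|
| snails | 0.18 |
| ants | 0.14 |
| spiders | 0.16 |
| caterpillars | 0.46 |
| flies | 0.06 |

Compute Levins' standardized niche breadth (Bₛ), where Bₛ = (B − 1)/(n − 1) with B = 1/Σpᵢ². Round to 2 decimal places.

Σpᵢ² = 0.18² + 0.14² + 0.16² + 0.46² + 0.06² = 0.0324 + 0.0196 + 0.0256 + 0.2116 + 0.0036 = 0.2928
B = 1 / 0.2928 = 3.4153
Bₛ = (B − 1)/(n − 1) = (3.4153 − 1)/(5 − 1) = 2.4153/4 = 0.6038

0.60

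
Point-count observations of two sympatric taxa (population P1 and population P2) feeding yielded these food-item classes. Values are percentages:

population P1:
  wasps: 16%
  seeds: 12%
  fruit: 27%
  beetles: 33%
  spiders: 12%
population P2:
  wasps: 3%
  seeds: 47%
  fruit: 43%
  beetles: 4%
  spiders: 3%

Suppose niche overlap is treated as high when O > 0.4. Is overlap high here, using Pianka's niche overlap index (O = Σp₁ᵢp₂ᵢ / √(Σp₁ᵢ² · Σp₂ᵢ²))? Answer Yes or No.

Convert percentages to proportions (divide by 100).
Σ p₁ᵢp₂ᵢ = 0.0048 + 0.0564 + 0.1161 + 0.0132 + 0.0036 = 0.1941
Σp_1ᵢ² = 0.16² + 0.12² + 0.27² + 0.33² + 0.12² = 0.0256 + 0.0144 + 0.0729 + 0.1089 + 0.0144 = 0.2362
Σp_2ᵢ² = 0.03² + 0.47² + 0.43² + 0.04² + 0.03² = 0.0009 + 0.2209 + 0.1849 + 0.0016 + 0.0009 = 0.4092
O = 0.1941 / √(0.2362 × 0.4092) = 0.1941 / 0.31089 = 0.6243
O = 0.6243 > 0.4 → Yes.

Yes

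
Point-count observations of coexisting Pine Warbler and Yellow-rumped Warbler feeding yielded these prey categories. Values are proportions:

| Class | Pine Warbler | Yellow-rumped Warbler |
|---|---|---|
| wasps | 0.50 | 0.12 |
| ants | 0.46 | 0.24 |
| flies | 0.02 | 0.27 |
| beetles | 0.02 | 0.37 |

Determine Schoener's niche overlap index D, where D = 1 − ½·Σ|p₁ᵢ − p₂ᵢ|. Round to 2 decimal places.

0.40

Σ|p₁ᵢ − p₂ᵢ| = 0.38 + 0.22 + 0.25 + 0.35 = 1.20
D = 1 − ½ × 1.20 = 1 − 0.600 = 0.4000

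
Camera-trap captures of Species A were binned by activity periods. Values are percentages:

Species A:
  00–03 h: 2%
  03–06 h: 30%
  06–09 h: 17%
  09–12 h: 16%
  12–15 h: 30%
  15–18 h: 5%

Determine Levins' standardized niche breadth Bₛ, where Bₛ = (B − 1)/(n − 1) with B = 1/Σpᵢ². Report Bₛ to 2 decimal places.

Convert percentages to proportions (divide by 100).
Σpᵢ² = 0.02² + 0.30² + 0.17² + 0.16² + 0.30² + 0.05² = 0.0004 + 0.0900 + 0.0289 + 0.0256 + 0.0900 + 0.0025 = 0.2374
B = 1 / 0.2374 = 4.2123
Bₛ = (B − 1)/(n − 1) = (4.2123 − 1)/(6 − 1) = 3.2123/5 = 0.6425

0.64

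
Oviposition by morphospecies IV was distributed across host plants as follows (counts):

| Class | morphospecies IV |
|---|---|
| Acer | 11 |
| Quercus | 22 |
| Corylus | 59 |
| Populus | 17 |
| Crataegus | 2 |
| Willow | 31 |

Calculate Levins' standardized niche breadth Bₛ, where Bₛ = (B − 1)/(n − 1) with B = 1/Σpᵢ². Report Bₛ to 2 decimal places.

Proportions for morphospecies IV (n=142): 11/142=0.0775, 22/142=0.1549, 59/142=0.4155, 17/142=0.1197, 2/142=0.0141, 31/142=0.2183
Σpᵢ² = 0.0775² + 0.1549² + 0.4155² + 0.1197² + 0.0141² + 0.2183² = 0.006006 + 0.023994 + 0.172640 + 0.014328 + 0.000199 + 0.047655 = 0.264822
B = 1 / 0.264822 = 3.7761
Bₛ = (B − 1)/(n − 1) = (3.7761 − 1)/(6 − 1) = 2.7761/5 = 0.5552

0.56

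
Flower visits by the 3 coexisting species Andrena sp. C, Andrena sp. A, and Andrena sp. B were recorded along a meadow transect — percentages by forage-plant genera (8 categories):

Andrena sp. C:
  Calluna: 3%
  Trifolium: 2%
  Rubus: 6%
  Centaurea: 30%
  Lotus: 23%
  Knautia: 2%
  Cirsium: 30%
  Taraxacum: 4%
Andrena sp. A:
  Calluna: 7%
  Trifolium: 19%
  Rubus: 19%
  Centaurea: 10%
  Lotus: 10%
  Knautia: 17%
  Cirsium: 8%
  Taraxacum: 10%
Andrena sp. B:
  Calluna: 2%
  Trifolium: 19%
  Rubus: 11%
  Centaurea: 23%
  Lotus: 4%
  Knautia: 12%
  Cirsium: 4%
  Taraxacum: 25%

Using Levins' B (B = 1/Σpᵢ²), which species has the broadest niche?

Andrena sp. A

Convert percentages to proportions (divide by 100).
Σp_Cᵢ² = 0.03² + 0.02² + 0.06² + 0.30² + 0.23² + 0.02² + 0.30² + 0.04² = 0.0009 + 0.0004 + 0.0036 + 0.0900 + 0.0529 + 0.0004 + 0.0900 + 0.0016 = 0.2398
B_C = 1 / 0.2398 = 4.1701
Σp_Aᵢ² = 0.07² + 0.19² + 0.19² + 0.10² + 0.10² + 0.17² + 0.08² + 0.10² = 0.0049 + 0.0361 + 0.0361 + 0.0100 + 0.0100 + 0.0289 + 0.0064 + 0.0100 = 0.1424
B_A = 1 / 0.1424 = 7.0225
Σp_Bᵢ² = 0.02² + 0.19² + 0.11² + 0.23² + 0.04² + 0.12² + 0.04² + 0.25² = 0.0004 + 0.0361 + 0.0121 + 0.0529 + 0.0016 + 0.0144 + 0.0016 + 0.0625 = 0.1816
B_B = 1 / 0.1816 = 5.5066
Highest B → broadest niche (most generalist): Andrena sp. A (B = 7.02).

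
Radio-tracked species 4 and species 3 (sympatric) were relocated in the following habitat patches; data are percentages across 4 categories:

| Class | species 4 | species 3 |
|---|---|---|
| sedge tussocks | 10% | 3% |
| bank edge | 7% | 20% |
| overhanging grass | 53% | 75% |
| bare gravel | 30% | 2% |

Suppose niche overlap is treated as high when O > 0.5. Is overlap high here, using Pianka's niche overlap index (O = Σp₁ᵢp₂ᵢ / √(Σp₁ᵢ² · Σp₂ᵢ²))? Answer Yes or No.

Yes

Convert percentages to proportions (divide by 100).
Σ p₁ᵢp₂ᵢ = 0.0030 + 0.0140 + 0.3975 + 0.0060 = 0.4205
Σp_1ᵢ² = 0.10² + 0.07² + 0.53² + 0.30² = 0.0100 + 0.0049 + 0.2809 + 0.0900 = 0.3858
Σp_2ᵢ² = 0.03² + 0.20² + 0.75² + 0.02² = 0.0009 + 0.0400 + 0.5625 + 0.0004 = 0.6038
O = 0.4205 / √(0.3858 × 0.6038) = 0.4205 / 0.48264 = 0.8712
O = 0.8712 > 0.5 → Yes.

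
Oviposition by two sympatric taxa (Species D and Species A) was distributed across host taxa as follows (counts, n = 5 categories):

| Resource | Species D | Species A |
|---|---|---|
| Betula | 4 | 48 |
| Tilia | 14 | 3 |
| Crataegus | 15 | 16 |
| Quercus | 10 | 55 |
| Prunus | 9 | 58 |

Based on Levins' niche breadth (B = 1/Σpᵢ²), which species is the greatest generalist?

Species D

Proportions for Species D (n=52): 4/52=0.0769, 14/52=0.2692, 15/52=0.2885, 10/52=0.1923, 9/52=0.1731
Proportions for Species A (n=180): 48/180=0.2667, 3/180=0.0167, 16/180=0.0889, 55/180=0.3056, 58/180=0.3222
Σp_Dᵢ² = 0.0769² + 0.2692² + 0.2885² + 0.1923² + 0.1731² = 0.005914 + 0.072469 + 0.083232 + 0.036979 + 0.029964 = 0.228558
B_D = 1 / 0.228558 = 4.3753
Σp_Aᵢ² = 0.2667² + 0.0167² + 0.0889² + 0.3056² + 0.3222² = 0.071129 + 0.000279 + 0.007903 + 0.093391 + 0.103813 = 0.276515
B_A = 1 / 0.276515 = 3.6164
Highest B → broadest niche (most generalist): Species D (B = 4.38).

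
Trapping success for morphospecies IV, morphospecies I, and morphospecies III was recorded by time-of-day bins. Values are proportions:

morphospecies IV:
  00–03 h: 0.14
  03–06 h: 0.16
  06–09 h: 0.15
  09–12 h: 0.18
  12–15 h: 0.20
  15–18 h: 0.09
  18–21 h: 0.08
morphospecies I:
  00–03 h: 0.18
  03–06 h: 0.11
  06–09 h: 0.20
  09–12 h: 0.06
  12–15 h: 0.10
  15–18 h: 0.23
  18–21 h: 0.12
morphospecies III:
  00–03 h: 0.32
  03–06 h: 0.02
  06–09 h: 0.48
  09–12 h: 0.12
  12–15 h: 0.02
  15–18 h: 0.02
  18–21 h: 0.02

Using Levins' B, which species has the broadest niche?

morphospecies IV

Σp_IVᵢ² = 0.14² + 0.16² + 0.15² + 0.18² + 0.20² + 0.09² + 0.08² = 0.0196 + 0.0256 + 0.0225 + 0.0324 + 0.0400 + 0.0081 + 0.0064 = 0.1546
B_IV = 1 / 0.1546 = 6.4683
Σp_Iᵢ² = 0.18² + 0.11² + 0.20² + 0.06² + 0.10² + 0.23² + 0.12² = 0.0324 + 0.0121 + 0.0400 + 0.0036 + 0.0100 + 0.0529 + 0.0144 = 0.1654
B_I = 1 / 0.1654 = 6.0459
Σp_IIIᵢ² = 0.32² + 0.02² + 0.48² + 0.12² + 0.02² + 0.02² + 0.02² = 0.1024 + 0.0004 + 0.2304 + 0.0144 + 0.0004 + 0.0004 + 0.0004 = 0.3488
B_III = 1 / 0.3488 = 2.8670
Highest B → broadest niche (most generalist): morphospecies IV (B = 6.47).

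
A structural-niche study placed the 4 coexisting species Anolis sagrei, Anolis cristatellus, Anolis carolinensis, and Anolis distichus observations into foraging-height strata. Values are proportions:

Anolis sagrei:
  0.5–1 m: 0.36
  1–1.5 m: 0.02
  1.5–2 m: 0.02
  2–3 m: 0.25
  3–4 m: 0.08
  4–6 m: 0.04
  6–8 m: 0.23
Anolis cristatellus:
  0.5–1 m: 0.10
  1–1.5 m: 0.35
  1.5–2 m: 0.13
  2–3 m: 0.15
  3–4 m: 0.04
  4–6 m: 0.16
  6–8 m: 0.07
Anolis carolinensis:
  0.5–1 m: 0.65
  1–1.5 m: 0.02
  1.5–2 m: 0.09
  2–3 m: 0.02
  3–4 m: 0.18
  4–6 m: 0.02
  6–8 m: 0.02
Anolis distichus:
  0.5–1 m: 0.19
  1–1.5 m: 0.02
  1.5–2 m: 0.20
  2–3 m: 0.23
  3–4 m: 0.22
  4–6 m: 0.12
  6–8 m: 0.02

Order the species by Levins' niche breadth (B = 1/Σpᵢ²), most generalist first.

Σp_sagrᵢ² = 0.36² + 0.02² + 0.02² + 0.25² + 0.08² + 0.04² + 0.23² = 0.1296 + 0.0004 + 0.0004 + 0.0625 + 0.0064 + 0.0016 + 0.0529 = 0.2538
B_sagr = 1 / 0.2538 = 3.9401
Σp_crisᵢ² = 0.10² + 0.35² + 0.13² + 0.15² + 0.04² + 0.16² + 0.07² = 0.0100 + 0.1225 + 0.0169 + 0.0225 + 0.0016 + 0.0256 + 0.0049 = 0.2040
B_cris = 1 / 0.2040 = 4.9020
Σp_caroᵢ² = 0.65² + 0.02² + 0.09² + 0.02² + 0.18² + 0.02² + 0.02² = 0.4225 + 0.0004 + 0.0081 + 0.0004 + 0.0324 + 0.0004 + 0.0004 = 0.4646
B_caro = 1 / 0.4646 = 2.1524
Σp_distᵢ² = 0.19² + 0.02² + 0.20² + 0.23² + 0.22² + 0.12² + 0.02² = 0.0361 + 0.0004 + 0.0400 + 0.0529 + 0.0484 + 0.0144 + 0.0004 = 0.1926
B_dist = 1 / 0.1926 = 5.1921
Ranking by B (broadest → narrowest): Anolis distichus (5.19) > Anolis cristatellus (4.90) > Anolis sagrei (3.94) > Anolis carolinensis (2.15)

Anolis distichus > Anolis cristatellus > Anolis sagrei > Anolis carolinensis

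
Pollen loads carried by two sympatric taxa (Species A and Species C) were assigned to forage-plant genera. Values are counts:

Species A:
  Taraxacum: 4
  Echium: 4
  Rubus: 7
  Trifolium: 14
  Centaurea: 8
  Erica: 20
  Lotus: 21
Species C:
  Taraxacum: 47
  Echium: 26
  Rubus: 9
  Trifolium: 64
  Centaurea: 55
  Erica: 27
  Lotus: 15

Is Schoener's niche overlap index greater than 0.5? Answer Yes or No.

Yes

Proportions for Species A (n=78): 4/78=0.0513, 4/78=0.0513, 7/78=0.0897, 14/78=0.1795, 8/78=0.1026, 20/78=0.2564, 21/78=0.2692
Proportions for Species C (n=243): 47/243=0.1934, 26/243=0.1070, 9/243=0.0370, 64/243=0.2634, 55/243=0.2263, 27/243=0.1111, 15/243=0.0617
Σ|p₁ᵢ − p₂ᵢ| = 0.1421 + 0.0557 + 0.0527 + 0.0839 + 0.1237 + 0.1453 + 0.2075 = 0.8109
D = 1 − ½ × 0.8109 = 1 − 0.40545 = 0.59455
D = 0.59455 > 0.5 → Yes.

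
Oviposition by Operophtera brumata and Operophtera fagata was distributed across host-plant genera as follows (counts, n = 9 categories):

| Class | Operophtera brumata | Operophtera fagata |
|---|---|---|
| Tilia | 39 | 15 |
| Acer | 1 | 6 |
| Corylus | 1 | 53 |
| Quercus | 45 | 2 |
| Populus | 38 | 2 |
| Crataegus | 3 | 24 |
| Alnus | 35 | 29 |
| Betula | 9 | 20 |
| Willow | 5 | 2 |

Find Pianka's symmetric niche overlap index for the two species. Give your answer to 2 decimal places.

0.37

Proportions for Operophtera brumata (n=176): 39/176=0.2216, 1/176=0.0057, 1/176=0.0057, 45/176=0.2557, 38/176=0.2159, 3/176=0.0170, 35/176=0.1989, 9/176=0.0511, 5/176=0.0284
Proportions for Operophtera fagata (n=153): 15/153=0.0980, 6/153=0.0392, 53/153=0.3464, 2/153=0.0131, 2/153=0.0131, 24/153=0.1569, 29/153=0.1895, 20/153=0.1307, 2/153=0.0131
Σ p₁ᵢp₂ᵢ = 0.021717 + 0.000223 + 0.001974 + 0.003350 + 0.002828 + 0.002667 + 0.037692 + 0.006679 + 0.000372 = 0.077502
Σp_1ᵢ² = 0.2216² + 0.0057² + 0.0057² + 0.2557² + 0.2159² + 0.0170² + 0.1989² + 0.0511² + 0.0284² = 0.049107 + 0.000032 + 0.000032 + 0.065382 + 0.046613 + 0.000289 + 0.039561 + 0.002611 + 0.000807 = 0.204434
Σp_2ᵢ² = 0.0980² + 0.0392² + 0.3464² + 0.0131² + 0.0131² + 0.1569² + 0.1895² + 0.1307² + 0.0131² = 0.009604 + 0.001537 + 0.119993 + 0.000172 + 0.000172 + 0.024618 + 0.035910 + 0.017082 + 0.000172 = 0.209260
O = 0.077502 / √(0.204434 × 0.209260) = 0.077502 / 0.2068329 = 0.3747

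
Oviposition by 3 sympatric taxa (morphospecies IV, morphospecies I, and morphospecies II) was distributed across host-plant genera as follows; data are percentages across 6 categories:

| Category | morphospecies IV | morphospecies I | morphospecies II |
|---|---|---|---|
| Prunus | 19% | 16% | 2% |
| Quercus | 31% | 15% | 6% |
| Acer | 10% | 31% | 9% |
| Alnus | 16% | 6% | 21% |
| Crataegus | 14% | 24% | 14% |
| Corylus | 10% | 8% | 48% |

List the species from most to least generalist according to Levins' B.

morphospecies IV > morphospecies I > morphospecies II

Convert percentages to proportions (divide by 100).
Σp_IVᵢ² = 0.19² + 0.31² + 0.10² + 0.16² + 0.14² + 0.10² = 0.0361 + 0.0961 + 0.0100 + 0.0256 + 0.0196 + 0.0100 = 0.1974
B_IV = 1 / 0.1974 = 5.0659
Σp_Iᵢ² = 0.16² + 0.15² + 0.31² + 0.06² + 0.24² + 0.08² = 0.0256 + 0.0225 + 0.0961 + 0.0036 + 0.0576 + 0.0064 = 0.2118
B_I = 1 / 0.2118 = 4.7214
Σp_IIᵢ² = 0.02² + 0.06² + 0.09² + 0.21² + 0.14² + 0.48² = 0.0004 + 0.0036 + 0.0081 + 0.0441 + 0.0196 + 0.2304 = 0.3062
B_II = 1 / 0.3062 = 3.2658
Ranking by B (broadest → narrowest): morphospecies IV (5.07) > morphospecies I (4.72) > morphospecies II (3.27)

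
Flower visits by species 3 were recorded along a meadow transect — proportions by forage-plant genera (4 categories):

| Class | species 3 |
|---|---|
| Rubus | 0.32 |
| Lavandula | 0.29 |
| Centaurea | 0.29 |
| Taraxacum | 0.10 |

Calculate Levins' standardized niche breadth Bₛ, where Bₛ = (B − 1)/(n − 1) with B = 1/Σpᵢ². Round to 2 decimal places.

Σpᵢ² = 0.32² + 0.29² + 0.29² + 0.10² = 0.1024 + 0.0841 + 0.0841 + 0.0100 = 0.2806
B = 1 / 0.2806 = 3.5638
Bₛ = (B − 1)/(n − 1) = (3.5638 − 1)/(4 − 1) = 2.5638/3 = 0.8546

0.85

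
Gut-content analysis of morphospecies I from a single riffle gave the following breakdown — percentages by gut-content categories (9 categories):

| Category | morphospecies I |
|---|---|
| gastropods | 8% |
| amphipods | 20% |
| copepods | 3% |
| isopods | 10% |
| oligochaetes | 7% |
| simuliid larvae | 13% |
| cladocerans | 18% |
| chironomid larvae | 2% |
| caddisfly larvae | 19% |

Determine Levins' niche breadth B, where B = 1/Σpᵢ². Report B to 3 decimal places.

Convert percentages to proportions (divide by 100).
Σpᵢ² = 0.08² + 0.20² + 0.03² + 0.10² + 0.07² + 0.13² + 0.18² + 0.02² + 0.19² = 0.0064 + 0.0400 + 0.0009 + 0.0100 + 0.0049 + 0.0169 + 0.0324 + 0.0004 + 0.0361 = 0.1480
B = 1 / 0.1480 = 6.75676

6.757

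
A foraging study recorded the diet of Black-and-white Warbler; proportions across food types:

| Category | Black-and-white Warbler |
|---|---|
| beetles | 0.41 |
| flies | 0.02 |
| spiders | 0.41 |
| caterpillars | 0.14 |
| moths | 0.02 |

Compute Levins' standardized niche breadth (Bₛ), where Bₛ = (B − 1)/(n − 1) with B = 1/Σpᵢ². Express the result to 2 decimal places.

Σpᵢ² = 0.41² + 0.02² + 0.41² + 0.14² + 0.02² = 0.1681 + 0.0004 + 0.1681 + 0.0196 + 0.0004 = 0.3566
B = 1 / 0.3566 = 2.8043
Bₛ = (B − 1)/(n − 1) = (2.8043 − 1)/(5 − 1) = 1.8043/4 = 0.4511

0.45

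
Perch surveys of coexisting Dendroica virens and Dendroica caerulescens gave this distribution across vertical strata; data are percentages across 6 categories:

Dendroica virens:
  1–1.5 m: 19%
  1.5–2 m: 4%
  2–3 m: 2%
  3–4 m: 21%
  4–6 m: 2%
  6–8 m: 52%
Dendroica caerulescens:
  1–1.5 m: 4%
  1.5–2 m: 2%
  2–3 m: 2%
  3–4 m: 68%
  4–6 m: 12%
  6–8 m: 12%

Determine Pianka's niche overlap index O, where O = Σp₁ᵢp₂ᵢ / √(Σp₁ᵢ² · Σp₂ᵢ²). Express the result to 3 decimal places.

0.518

Convert percentages to proportions (divide by 100).
Σ p₁ᵢp₂ᵢ = 0.0076 + 0.0008 + 0.0004 + 0.1428 + 0.0024 + 0.0624 = 0.2164
Σp_1ᵢ² = 0.19² + 0.04² + 0.02² + 0.21² + 0.02² + 0.52² = 0.0361 + 0.0016 + 0.0004 + 0.0441 + 0.0004 + 0.2704 = 0.3530
Σp_2ᵢ² = 0.04² + 0.02² + 0.02² + 0.68² + 0.12² + 0.12² = 0.0016 + 0.0004 + 0.0004 + 0.4624 + 0.0144 + 0.0144 = 0.4936
O = 0.2164 / √(0.3530 × 0.4936) = 0.2164 / 0.417422 = 0.51842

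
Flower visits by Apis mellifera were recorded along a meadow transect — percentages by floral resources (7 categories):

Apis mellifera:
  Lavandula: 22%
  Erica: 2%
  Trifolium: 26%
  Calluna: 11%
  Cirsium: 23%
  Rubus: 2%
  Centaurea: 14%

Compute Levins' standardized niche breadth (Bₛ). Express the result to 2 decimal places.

Convert percentages to proportions (divide by 100).
Σpᵢ² = 0.22² + 0.02² + 0.26² + 0.11² + 0.23² + 0.02² + 0.14² = 0.0484 + 0.0004 + 0.0676 + 0.0121 + 0.0529 + 0.0004 + 0.0196 = 0.2014
B = 1 / 0.2014 = 4.9652
Bₛ = (B − 1)/(n − 1) = (4.9652 − 1)/(7 − 1) = 3.9652/6 = 0.6609

0.66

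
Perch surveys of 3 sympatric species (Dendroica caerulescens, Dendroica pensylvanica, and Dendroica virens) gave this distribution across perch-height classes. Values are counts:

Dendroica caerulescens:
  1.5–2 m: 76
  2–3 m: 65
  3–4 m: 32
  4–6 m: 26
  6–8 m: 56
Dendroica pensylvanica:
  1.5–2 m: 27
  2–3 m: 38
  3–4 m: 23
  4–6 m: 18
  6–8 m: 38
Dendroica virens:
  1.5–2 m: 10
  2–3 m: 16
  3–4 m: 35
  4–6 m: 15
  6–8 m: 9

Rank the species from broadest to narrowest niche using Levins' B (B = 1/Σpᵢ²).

Dendroica pensylvanica > Dendroica caerulescens > Dendroica virens

Proportions for Dendroica caerulescens (n=255): 76/255=0.2980, 65/255=0.2549, 32/255=0.1255, 26/255=0.1020, 56/255=0.2196
Proportions for Dendroica pensylvanica (n=144): 27/144=0.1875, 38/144=0.2639, 23/144=0.1597, 18/144=0.1250, 38/144=0.2639
Proportions for Dendroica virens (n=85): 10/85=0.1176, 16/85=0.1882, 35/85=0.4118, 15/85=0.1765, 9/85=0.1059
Σp_caerᵢ² = 0.2980² + 0.2549² + 0.1255² + 0.1020² + 0.2196² = 0.088804 + 0.064974 + 0.015750 + 0.010404 + 0.048224 = 0.228156
B_caer = 1 / 0.228156 = 4.3830
Σp_pensᵢ² = 0.1875² + 0.2639² + 0.1597² + 0.1250² + 0.2639² = 0.035156 + 0.069643 + 0.025504 + 0.015625 + 0.069643 = 0.215571
B_pens = 1 / 0.215571 = 4.6388
Σp_vireᵢ² = 0.1176² + 0.1882² + 0.4118² + 0.1765² + 0.1059² = 0.013830 + 0.035419 + 0.169579 + 0.031152 + 0.011215 = 0.261195
B_vire = 1 / 0.261195 = 3.8286
Ranking by B (broadest → narrowest): Dendroica pensylvanica (4.64) > Dendroica caerulescens (4.38) > Dendroica virens (3.83)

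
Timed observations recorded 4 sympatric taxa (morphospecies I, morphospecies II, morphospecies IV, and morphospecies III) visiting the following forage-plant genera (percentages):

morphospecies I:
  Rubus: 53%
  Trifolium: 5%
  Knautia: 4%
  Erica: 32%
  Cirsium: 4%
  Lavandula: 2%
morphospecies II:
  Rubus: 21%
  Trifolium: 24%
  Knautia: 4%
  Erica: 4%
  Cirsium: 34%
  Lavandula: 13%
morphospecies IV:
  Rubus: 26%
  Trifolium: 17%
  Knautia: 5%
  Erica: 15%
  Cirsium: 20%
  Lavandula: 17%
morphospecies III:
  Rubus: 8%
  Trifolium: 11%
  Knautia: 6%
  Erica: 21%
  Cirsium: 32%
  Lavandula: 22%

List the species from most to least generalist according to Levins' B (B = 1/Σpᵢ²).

Convert percentages to proportions (divide by 100).
Σp_Iᵢ² = 0.53² + 0.05² + 0.04² + 0.32² + 0.04² + 0.02² = 0.2809 + 0.0025 + 0.0016 + 0.1024 + 0.0016 + 0.0004 = 0.3894
B_I = 1 / 0.3894 = 2.5681
Σp_IIᵢ² = 0.21² + 0.24² + 0.04² + 0.04² + 0.34² + 0.13² = 0.0441 + 0.0576 + 0.0016 + 0.0016 + 0.1156 + 0.0169 = 0.2374
B_II = 1 / 0.2374 = 4.2123
Σp_IVᵢ² = 0.26² + 0.17² + 0.05² + 0.15² + 0.20² + 0.17² = 0.0676 + 0.0289 + 0.0025 + 0.0225 + 0.0400 + 0.0289 = 0.1904
B_IV = 1 / 0.1904 = 5.2521
Σp_IIIᵢ² = 0.08² + 0.11² + 0.06² + 0.21² + 0.32² + 0.22² = 0.0064 + 0.0121 + 0.0036 + 0.0441 + 0.1024 + 0.0484 = 0.2170
B_III = 1 / 0.2170 = 4.6083
Ranking by B (broadest → narrowest): morphospecies IV (5.25) > morphospecies III (4.61) > morphospecies II (4.21) > morphospecies I (2.57)

morphospecies IV > morphospecies III > morphospecies II > morphospecies I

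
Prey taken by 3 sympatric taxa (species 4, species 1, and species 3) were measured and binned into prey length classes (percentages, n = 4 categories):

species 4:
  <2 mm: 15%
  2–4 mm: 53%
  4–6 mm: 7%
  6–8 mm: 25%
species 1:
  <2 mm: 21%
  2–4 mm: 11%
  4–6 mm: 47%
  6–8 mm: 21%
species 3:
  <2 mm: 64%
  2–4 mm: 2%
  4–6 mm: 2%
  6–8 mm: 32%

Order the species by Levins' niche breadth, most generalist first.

Convert percentages to proportions (divide by 100).
Σp_4ᵢ² = 0.15² + 0.53² + 0.07² + 0.25² = 0.0225 + 0.2809 + 0.0049 + 0.0625 = 0.3708
B_4 = 1 / 0.3708 = 2.6969
Σp_1ᵢ² = 0.21² + 0.11² + 0.47² + 0.21² = 0.0441 + 0.0121 + 0.2209 + 0.0441 = 0.3212
B_1 = 1 / 0.3212 = 3.1133
Σp_3ᵢ² = 0.64² + 0.02² + 0.02² + 0.32² = 0.4096 + 0.0004 + 0.0004 + 0.1024 = 0.5128
B_3 = 1 / 0.5128 = 1.9501
Ranking by B (broadest → narrowest): species 1 (3.11) > species 4 (2.70) > species 3 (1.95)

species 1 > species 4 > species 3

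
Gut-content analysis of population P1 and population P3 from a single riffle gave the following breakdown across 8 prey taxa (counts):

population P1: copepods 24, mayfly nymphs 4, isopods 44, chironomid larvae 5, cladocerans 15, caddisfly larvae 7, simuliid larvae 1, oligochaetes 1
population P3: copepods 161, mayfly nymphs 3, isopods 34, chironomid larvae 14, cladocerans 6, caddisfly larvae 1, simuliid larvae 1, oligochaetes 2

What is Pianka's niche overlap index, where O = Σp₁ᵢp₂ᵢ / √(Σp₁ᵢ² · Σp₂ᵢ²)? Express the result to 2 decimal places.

Proportions for population P1 (n=101): 24/101=0.2376, 4/101=0.0396, 44/101=0.4356, 5/101=0.0495, 15/101=0.1485, 7/101=0.0693, 1/101=0.0099, 1/101=0.0099
Proportions for population P3 (n=222): 161/222=0.7252, 3/222=0.0135, 34/222=0.1532, 14/222=0.0631, 6/222=0.0270, 1/222=0.0045, 1/222=0.0045, 2/222=0.0090
Σ p₁ᵢp₂ᵢ = 0.172308 + 0.000535 + 0.066734 + 0.003123 + 0.004010 + 0.000312 + 0.000045 + 0.000089 = 0.247156
Σp_1ᵢ² = 0.2376² + 0.0396² + 0.4356² + 0.0495² + 0.1485² + 0.0693² + 0.0099² + 0.0099² = 0.056454 + 0.001568 + 0.189747 + 0.002450 + 0.022052 + 0.004802 + 0.000098 + 0.000098 = 0.277269
Σp_2ᵢ² = 0.7252² + 0.0135² + 0.1532² + 0.0631² + 0.0270² + 0.0045² + 0.0045² + 0.0090² = 0.525915 + 0.000182 + 0.023470 + 0.003982 + 0.000729 + 0.000020 + 0.000020 + 0.000081 = 0.554399
O = 0.247156 / √(0.277269 × 0.554399) = 0.247156 / 0.3920684 = 0.6304

0.63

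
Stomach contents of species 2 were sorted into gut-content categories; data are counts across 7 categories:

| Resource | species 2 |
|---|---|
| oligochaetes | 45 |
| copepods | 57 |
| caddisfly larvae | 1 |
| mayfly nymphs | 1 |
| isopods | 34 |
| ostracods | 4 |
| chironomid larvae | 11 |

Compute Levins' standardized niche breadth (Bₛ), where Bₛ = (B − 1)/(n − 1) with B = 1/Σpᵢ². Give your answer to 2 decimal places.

Proportions for species 2 (n=153): 45/153=0.2941, 57/153=0.3725, 1/153=0.0065, 1/153=0.0065, 34/153=0.2222, 4/153=0.0261, 11/153=0.0719
Σpᵢ² = 0.2941² + 0.3725² + 0.0065² + 0.0065² + 0.2222² + 0.0261² + 0.0719² = 0.086495 + 0.138756 + 0.000042 + 0.000042 + 0.049373 + 0.000681 + 0.005170 = 0.280559
B = 1 / 0.280559 = 3.5643
Bₛ = (B − 1)/(n − 1) = (3.5643 − 1)/(7 − 1) = 2.5643/6 = 0.4274

0.43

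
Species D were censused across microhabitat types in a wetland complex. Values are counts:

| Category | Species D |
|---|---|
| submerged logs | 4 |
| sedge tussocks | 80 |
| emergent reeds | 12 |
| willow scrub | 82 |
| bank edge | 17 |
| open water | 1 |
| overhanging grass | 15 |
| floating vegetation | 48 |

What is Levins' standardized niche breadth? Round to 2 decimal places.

Proportions for Species D (n=259): 4/259=0.0154, 80/259=0.3089, 12/259=0.0463, 82/259=0.3166, 17/259=0.0656, 1/259=0.0039, 15/259=0.0579, 48/259=0.1853
Σpᵢ² = 0.0154² + 0.3089² + 0.0463² + 0.3166² + 0.0656² + 0.0039² + 0.0579² + 0.1853² = 0.000237 + 0.095419 + 0.002144 + 0.100236 + 0.004303 + 0.000015 + 0.003352 + 0.034336 = 0.240042
B = 1 / 0.240042 = 4.1659
Bₛ = (B − 1)/(n − 1) = (4.1659 − 1)/(8 − 1) = 3.1659/7 = 0.4523

0.45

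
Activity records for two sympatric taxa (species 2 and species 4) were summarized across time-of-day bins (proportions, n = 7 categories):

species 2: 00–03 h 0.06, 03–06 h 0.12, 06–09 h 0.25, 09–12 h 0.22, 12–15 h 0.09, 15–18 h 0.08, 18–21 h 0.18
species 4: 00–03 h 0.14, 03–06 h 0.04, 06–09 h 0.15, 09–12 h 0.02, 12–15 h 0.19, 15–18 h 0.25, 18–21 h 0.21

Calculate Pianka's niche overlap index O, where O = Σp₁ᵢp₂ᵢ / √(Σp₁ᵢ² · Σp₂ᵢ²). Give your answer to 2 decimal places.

Σ p₁ᵢp₂ᵢ = 0.0084 + 0.0048 + 0.0375 + 0.0044 + 0.0171 + 0.0200 + 0.0378 = 0.1300
Σp_1ᵢ² = 0.06² + 0.12² + 0.25² + 0.22² + 0.09² + 0.08² + 0.18² = 0.0036 + 0.0144 + 0.0625 + 0.0484 + 0.0081 + 0.0064 + 0.0324 = 0.1758
Σp_2ᵢ² = 0.14² + 0.04² + 0.15² + 0.02² + 0.19² + 0.25² + 0.21² = 0.0196 + 0.0016 + 0.0225 + 0.0004 + 0.0361 + 0.0625 + 0.0441 = 0.1868
O = 0.1300 / √(0.1758 × 0.1868) = 0.1300 / 0.18122 = 0.7174

0.72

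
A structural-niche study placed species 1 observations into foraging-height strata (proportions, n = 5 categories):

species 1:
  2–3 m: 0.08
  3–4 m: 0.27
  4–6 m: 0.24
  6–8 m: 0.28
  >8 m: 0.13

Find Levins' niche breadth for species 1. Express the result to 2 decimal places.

4.31

Σpᵢ² = 0.08² + 0.27² + 0.24² + 0.28² + 0.13² = 0.0064 + 0.0729 + 0.0576 + 0.0784 + 0.0169 = 0.2322
B = 1 / 0.2322 = 4.3066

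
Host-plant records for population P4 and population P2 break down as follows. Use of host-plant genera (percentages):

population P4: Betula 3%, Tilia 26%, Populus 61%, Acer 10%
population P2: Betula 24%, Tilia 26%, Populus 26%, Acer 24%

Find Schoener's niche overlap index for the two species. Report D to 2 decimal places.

0.65

Convert percentages to proportions (divide by 100).
Σ|p₁ᵢ − p₂ᵢ| = 0.21 + 0.00 + 0.35 + 0.14 = 0.70
D = 1 − ½ × 0.70 = 1 − 0.350 = 0.6500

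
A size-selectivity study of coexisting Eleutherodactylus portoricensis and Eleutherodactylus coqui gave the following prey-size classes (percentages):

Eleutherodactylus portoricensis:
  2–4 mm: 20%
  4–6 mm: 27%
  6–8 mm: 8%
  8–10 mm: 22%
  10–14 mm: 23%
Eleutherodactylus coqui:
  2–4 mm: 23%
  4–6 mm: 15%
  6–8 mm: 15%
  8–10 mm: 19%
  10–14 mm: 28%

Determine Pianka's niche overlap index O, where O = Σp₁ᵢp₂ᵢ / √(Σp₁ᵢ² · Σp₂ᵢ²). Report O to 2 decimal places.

0.95

Convert percentages to proportions (divide by 100).
Σ p₁ᵢp₂ᵢ = 0.0460 + 0.0405 + 0.0120 + 0.0418 + 0.0644 = 0.2047
Σp_1ᵢ² = 0.20² + 0.27² + 0.08² + 0.22² + 0.23² = 0.0400 + 0.0729 + 0.0064 + 0.0484 + 0.0529 = 0.2206
Σp_2ᵢ² = 0.23² + 0.15² + 0.15² + 0.19² + 0.28² = 0.0529 + 0.0225 + 0.0225 + 0.0361 + 0.0784 = 0.2124
O = 0.2047 / √(0.2206 × 0.2124) = 0.2047 / 0.21646 = 0.9457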